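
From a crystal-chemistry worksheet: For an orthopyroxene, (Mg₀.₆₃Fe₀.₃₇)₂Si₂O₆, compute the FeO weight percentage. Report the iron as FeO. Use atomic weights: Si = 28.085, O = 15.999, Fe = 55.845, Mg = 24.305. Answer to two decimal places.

M((Mg₀.₆₃Fe₀.₃₇)₂Si₂O₆) = 224.114 g/mol; M(FeO) = 71.844 g/mol.
Moles FeO per formula unit = 0.74 Fe ÷ 1 = 0.7400.
FeO fraction = (0.7400 × 71.844) / 224.114 = 53.165/224.114 = 0.2372.

23.72 wt%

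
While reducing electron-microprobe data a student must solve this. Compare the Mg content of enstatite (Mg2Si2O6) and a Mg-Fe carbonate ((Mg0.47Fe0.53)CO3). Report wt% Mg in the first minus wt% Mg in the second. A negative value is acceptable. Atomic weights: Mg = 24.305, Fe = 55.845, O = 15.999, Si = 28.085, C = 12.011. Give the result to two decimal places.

First mineral: 48.610 g Mg in 200.774 g formula = 24.21 wt% Mg.
Second mineral: 11.423 g Mg in 101.029 g formula = 11.31 wt% Mg.
24.21% − 11.31% gives a difference of 12.90 percentage points.

12.90 percentage points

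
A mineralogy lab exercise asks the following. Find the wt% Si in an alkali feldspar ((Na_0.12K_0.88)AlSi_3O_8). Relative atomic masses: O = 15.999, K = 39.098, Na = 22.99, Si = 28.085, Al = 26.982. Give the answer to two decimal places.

Molar mass of (Na_0.12K_0.88)AlSi_3O_8: 0.12*22.99 + 0.88*39.098 + 1*26.982 + 3*28.085 + 8*15.999 = 276.394 g/mol.
Mass of Si per formula unit: 3 × 28.085 = 84.255 g.
Weight fraction Si = 84.255 / 276.394 = 0.3048.

30.48 mass %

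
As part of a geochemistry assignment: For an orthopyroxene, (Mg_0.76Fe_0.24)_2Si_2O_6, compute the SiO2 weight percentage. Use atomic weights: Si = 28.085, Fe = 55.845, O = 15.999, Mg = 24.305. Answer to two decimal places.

Molar mass of (Mg_0.76Fe_0.24)_2Si_2O_6 = 1.52*24.305 + 0.48*55.845 + 2*28.085 + 6*15.999 = 215.913 g/mol.
Each formula unit contains 2 Si, equivalent to 2/1 = 2.0000 mol SiO2.
M(SiO2) = 1×28.085 + 2×15.999 = 60.083 g/mol.
Mass of SiO2 per formula unit = 2.0000 × 60.083 = 120.166 g.
SiO2 wt% = 120.166 / 215.913 × 100 = 55.65%.

55.65 wt%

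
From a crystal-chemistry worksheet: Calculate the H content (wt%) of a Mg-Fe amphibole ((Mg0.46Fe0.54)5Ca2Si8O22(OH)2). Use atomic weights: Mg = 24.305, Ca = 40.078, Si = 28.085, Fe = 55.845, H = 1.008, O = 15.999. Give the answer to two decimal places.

Formula mass = 2.30·24.305 + 2.70·55.845 + 2·40.078 + 8·28.085 + 24·15.999 + 2·1.008 = 897.511 g/mol, of which 2.016 g is H.
So H makes up 2.016/897.511 = 0.0022 of the mass, i.e. 0.22%.

0.22 wt%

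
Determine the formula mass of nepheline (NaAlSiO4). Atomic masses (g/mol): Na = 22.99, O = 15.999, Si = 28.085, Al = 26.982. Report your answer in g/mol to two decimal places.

M = 1(22.99) + 1(26.982) + 1(28.085) + 4(15.999)

142.05 g/mol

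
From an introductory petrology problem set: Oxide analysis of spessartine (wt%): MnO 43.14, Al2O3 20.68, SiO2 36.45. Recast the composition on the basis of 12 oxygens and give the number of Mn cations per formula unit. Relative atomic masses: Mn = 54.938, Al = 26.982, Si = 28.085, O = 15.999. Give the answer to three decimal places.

3.003 Mn apfu

MnO: 43.14/70.937 = 0.60815 mol → 0.60815 mol Mn, 0.60815 mol O.
Al2O3: 20.68/101.961 = 0.20282 mol → 0.40564 mol Al, 0.60846 mol O.
SiO2: 36.45/60.083 = 0.60666 mol → 0.60666 mol Si, 1.21332 mol O.
Total oxygen = 2.42993 mol. Normalization factor = 12/2.42993 = 4.93841.
Mn per 12 O = 0.60815 × 4.93841 = 3.003.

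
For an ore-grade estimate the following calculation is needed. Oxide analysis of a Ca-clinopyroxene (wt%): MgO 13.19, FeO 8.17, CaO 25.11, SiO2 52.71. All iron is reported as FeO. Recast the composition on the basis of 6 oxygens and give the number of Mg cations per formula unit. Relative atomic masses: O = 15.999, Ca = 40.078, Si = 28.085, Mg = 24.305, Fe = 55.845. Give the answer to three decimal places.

MgO: 13.19/40.304 = 0.32726 mol → 0.32726 mol Mg, 0.32726 mol O.
FeO: 8.17/71.844 = 0.11372 mol → 0.11372 mol Fe, 0.11372 mol O.
CaO: 25.11/56.077 = 0.44778 mol → 0.44778 mol Ca, 0.44778 mol O.
SiO2: 52.71/60.083 = 0.87729 mol → 0.87729 mol Si, 1.75458 mol O.
Total oxygen = 2.64334 mol. Normalization factor = 6/2.64334 = 2.26986.
Mg per 6 O = 0.32726 × 2.26986 = 0.743.

0.743 Mg apfu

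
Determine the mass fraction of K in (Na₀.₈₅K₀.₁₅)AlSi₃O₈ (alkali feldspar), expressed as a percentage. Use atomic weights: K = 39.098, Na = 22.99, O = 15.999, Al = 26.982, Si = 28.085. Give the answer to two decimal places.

2.22 wt%

M((Na₀.₈₅K₀.₁₅)AlSi₃O₈) = 264.635 g/mol.
K contributes 0.15 × 39.098 = 5.865 g per mole.
5.865/264.635 = 0.0222 → 2.22%.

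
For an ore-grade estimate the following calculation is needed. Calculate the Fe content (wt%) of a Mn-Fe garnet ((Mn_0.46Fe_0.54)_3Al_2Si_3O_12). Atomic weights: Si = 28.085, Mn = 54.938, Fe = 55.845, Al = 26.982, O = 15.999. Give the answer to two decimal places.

Molar mass of (Mn_0.46Fe_0.54)_3Al_2Si_3O_12: 1.38×54.938 + 1.62×55.845 + 2×26.982 + 3×28.085 + 12×15.999 = 496.490 g/mol.
Mass of Fe per formula unit: 1.62 × 55.845 = 90.469 g.
Weight fraction Fe = 90.469 / 496.490 = 0.1822.

18.22 wt%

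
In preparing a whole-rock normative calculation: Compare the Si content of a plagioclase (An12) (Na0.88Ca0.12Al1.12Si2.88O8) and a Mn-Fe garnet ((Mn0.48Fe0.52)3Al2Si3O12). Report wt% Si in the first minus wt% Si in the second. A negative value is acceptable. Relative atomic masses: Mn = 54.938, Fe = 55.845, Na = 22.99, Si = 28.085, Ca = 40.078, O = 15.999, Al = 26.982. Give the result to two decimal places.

First mineral: 80.885 g Si in 264.137 g formula = 30.62 wt% Si.
Second mineral: 84.255 g Si in 496.436 g formula = 16.97 wt% Si.
30.62% − 16.97% gives a difference of 13.65 percentage points.

13.65 percentage points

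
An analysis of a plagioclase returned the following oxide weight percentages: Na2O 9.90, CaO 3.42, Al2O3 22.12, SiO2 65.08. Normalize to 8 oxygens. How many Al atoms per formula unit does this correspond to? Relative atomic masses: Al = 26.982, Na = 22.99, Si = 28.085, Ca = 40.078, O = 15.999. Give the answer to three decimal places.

9.90 wt% Na2O ÷ 61.979 g/mol = 0.15973 mol, giving 0.31946 Na and 0.15973 O.
3.42 wt% CaO ÷ 56.077 g/mol = 0.06099 mol, giving 0.06099 Ca and 0.06099 O.
22.12 wt% Al2O3 ÷ 101.961 g/mol = 0.21695 mol, giving 0.43390 Al and 0.65085 O.
65.08 wt% SiO2 ÷ 60.083 g/mol = 1.08317 mol, giving 1.08317 Si and 2.16634 O.
Oxygen sums to 3.03791; scaling by 8/3.03791 = 2.63339 puts the formula on 8 O.
Al: 0.43390 × 2.63339 = 1.143 atoms per formula unit.

1.143 Al apfu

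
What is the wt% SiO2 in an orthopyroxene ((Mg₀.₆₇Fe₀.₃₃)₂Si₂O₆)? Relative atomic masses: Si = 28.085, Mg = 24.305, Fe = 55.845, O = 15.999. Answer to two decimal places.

Molar mass of (Mg₀.₆₇Fe₀.₃₃)₂Si₂O₆ = 1.34×24.305 + 0.66×55.845 + 2×28.085 + 6×15.999 = 221.590 g/mol.
Each formula unit contains 2 Si, equivalent to 2/1 = 2.0000 mol SiO2.
M(SiO2) = 1×28.085 + 2×15.999 = 60.083 g/mol.
Mass of SiO2 per formula unit = 2.0000 × 60.083 = 120.166 g.
SiO2 wt% = 120.166 / 221.590 × 100 = 54.23%.

54.23 wt%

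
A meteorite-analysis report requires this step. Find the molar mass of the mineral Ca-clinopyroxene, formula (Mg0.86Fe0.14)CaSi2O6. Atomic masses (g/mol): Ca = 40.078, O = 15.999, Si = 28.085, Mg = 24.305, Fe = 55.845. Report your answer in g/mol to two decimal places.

M = 0.86×24.305 + 0.14×55.845 + 1×40.078 + 2×28.085 + 6×15.999

220.96 g/mol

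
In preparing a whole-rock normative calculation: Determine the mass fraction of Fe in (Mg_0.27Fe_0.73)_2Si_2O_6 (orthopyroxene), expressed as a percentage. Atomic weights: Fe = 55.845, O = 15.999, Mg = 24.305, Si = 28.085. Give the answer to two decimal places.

M((Mg_0.27Fe_0.73)_2Si_2O_6) = 246.822 g/mol.
Fe contributes 1.46 × 55.845 = 81.534 g per mole.
81.534/246.822 = 0.3303 → 33.03%.

33.03 mass %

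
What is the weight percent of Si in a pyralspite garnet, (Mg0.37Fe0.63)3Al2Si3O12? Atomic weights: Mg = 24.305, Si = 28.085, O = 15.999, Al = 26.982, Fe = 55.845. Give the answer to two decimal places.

18.21 wt%

Molar mass of (Mg0.37Fe0.63)3Al2Si3O12: 1.11×24.305 + 1.89×55.845 + 2×26.982 + 3×28.085 + 12×15.999 = 462.733 g/mol.
Mass of Si per formula unit: 3 × 28.085 = 84.255 g.
Weight fraction Si = 84.255 / 462.733 = 0.1821.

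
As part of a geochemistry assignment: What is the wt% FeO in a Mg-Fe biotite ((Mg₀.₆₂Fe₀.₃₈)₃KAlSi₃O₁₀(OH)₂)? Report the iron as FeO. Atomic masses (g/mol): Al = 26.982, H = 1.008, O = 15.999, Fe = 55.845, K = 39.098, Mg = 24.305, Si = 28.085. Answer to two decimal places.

Molar mass of (Mg₀.₆₂Fe₀.₃₈)₃KAlSi₃O₁₀(OH)₂ = 1.86*24.305 + 1.14*55.845 + 1*39.098 + 1*26.982 + 3*28.085 + 12*15.999 + 2*1.008 = 453.210 g/mol.
Each formula unit contains 1.14 Fe, equivalent to 1.14/1 = 1.1400 mol FeO.
M(FeO) = 1×55.845 + 1×15.999 = 71.844 g/mol.
Mass of FeO per formula unit = 1.1400 × 71.844 = 81.902 g.
FeO wt% = 81.902 / 453.210 × 100 = 18.07%.

18.07 wt%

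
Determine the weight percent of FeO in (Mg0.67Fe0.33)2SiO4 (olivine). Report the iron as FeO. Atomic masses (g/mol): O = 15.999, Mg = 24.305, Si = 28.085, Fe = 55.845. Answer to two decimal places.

M((Mg0.67Fe0.33)2SiO4) = 161.507 g/mol; M(FeO) = 71.844 g/mol.
Moles FeO per formula unit = 0.66 Fe ÷ 1 = 0.6600.
FeO fraction = (0.6600 × 71.844) / 161.507 = 47.417/161.507 = 0.2936.

29.36 wt%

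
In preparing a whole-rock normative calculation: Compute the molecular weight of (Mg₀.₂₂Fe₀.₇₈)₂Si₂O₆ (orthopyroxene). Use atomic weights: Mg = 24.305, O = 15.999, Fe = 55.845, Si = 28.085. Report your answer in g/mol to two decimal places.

249.98 g/mol

The formula mass is the sum 0.44×24.305 + 1.56×55.845 + 2×28.085 + 6×15.999.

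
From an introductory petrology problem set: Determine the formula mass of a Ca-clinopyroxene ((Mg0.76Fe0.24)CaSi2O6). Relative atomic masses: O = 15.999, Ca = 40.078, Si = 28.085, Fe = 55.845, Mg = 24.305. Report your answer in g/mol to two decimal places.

224.12 g/mol

The formula mass is the sum 0.76×24.305 + 0.24×55.845 + 1×40.078 + 2×28.085 + 6×15.999.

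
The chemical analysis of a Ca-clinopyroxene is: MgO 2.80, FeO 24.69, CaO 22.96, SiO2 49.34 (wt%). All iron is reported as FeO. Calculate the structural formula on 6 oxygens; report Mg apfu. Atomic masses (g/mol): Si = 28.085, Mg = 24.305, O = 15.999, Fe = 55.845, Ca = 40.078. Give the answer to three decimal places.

2.80 wt% MgO ÷ 40.304 g/mol = 0.06947 mol, giving 0.06947 Mg and 0.06947 O.
24.69 wt% FeO ÷ 71.844 g/mol = 0.34366 mol, giving 0.34366 Fe and 0.34366 O.
22.96 wt% CaO ÷ 56.077 g/mol = 0.40944 mol, giving 0.40944 Ca and 0.40944 O.
49.34 wt% SiO2 ÷ 60.083 g/mol = 0.82120 mol, giving 0.82120 Si and 1.64240 O.
Oxygen sums to 2.46497; scaling by 6/2.46497 = 2.43411 puts the formula on 6 O.
Mg: 0.06947 × 2.43411 = 0.169 atoms per formula unit.

0.169 Mg apfu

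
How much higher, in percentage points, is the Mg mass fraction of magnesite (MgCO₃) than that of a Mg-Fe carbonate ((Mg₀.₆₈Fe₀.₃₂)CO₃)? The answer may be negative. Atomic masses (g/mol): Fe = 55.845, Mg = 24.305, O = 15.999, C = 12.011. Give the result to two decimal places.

First mineral: 24.305 g Mg in 84.313 g formula = 28.83 wt% Mg.
Second mineral: 16.527 g Mg in 94.406 g formula = 17.51 wt% Mg.
28.83% − 17.51% gives a difference of 11.32 percentage points.

11.32 percentage points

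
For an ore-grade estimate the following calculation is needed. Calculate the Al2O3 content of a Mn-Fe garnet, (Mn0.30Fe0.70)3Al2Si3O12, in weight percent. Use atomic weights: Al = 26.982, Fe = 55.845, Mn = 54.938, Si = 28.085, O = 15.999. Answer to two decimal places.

20.52 wt%

Formula mass = 496.926 g/mol.
2 Al → 1.0000 mol Al2O3 per formula unit; M(Al2O3) = 101.961, so Al2O3 mass = 101.961 g.
101.961/496.926 × 100 = 20.52 wt%.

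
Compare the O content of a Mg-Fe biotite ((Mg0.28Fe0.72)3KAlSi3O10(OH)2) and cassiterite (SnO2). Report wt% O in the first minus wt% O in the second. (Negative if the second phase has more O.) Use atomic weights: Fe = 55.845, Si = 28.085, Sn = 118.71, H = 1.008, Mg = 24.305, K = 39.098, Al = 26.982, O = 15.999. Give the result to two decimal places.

First mineral: 191.988 g O in 485.380 g formula = 39.55 wt% O.
Second mineral: 31.998 g O in 150.708 g formula = 21.23 wt% O.
39.55% − 21.23% gives a difference of 18.32 percentage points.

18.32 percentage points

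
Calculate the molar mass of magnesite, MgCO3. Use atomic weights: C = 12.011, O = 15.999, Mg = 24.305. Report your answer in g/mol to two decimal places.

The formula mass is the sum 1·24.305 + 1·12.011 + 3·15.999.

84.31 g/mol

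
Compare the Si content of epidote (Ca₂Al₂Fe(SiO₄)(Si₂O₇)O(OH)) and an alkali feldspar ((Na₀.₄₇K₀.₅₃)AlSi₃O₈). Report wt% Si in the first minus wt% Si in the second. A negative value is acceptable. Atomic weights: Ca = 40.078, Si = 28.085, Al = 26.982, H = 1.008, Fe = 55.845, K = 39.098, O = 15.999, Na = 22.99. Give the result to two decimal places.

-13.68 percentage points

First mineral: 84.255 g Si in 483.215 g formula = 17.44 wt% Si.
Second mineral: 84.255 g Si in 270.756 g formula = 31.12 wt% Si.
17.44% − 31.12% gives a difference of -13.68 percentage points.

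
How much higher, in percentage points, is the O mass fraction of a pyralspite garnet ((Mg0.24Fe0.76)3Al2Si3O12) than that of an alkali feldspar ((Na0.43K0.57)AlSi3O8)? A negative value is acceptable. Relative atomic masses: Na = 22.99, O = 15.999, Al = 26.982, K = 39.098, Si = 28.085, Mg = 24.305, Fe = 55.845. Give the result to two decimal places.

-6.74 percentage points

M((Mg0.24Fe0.76)3Al2Si3O12) = 475.033 g/mol, so wt% O = 191.988/475.033 × 100 = 40.42%.
M((Na0.43K0.57)AlSi3O8) = 271.401 g/mol, so wt% O = 127.992/271.401 × 100 = 47.16%.
40.42 − 47.16 = -6.74 pp.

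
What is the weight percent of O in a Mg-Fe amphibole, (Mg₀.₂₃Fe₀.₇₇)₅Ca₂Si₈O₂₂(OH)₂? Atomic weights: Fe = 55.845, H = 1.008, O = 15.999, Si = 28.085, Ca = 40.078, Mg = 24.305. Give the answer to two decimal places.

M((Mg₀.₂₃Fe₀.₇₇)₅Ca₂Si₈O₂₂(OH)₂) = 933.782 g/mol.
O contributes 24 × 15.999 = 383.976 g per mole.
383.976/933.782 = 0.4112 → 41.12%.

41.12 weight percent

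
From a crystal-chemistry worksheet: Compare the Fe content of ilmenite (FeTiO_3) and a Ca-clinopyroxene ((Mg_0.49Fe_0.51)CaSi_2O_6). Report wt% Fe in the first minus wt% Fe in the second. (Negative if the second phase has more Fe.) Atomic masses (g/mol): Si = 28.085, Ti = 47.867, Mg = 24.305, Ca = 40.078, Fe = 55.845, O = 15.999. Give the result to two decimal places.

24.57 percentage points

Fe in FeTiO_3: molar mass 151.709 g/mol; 1×55.845 = 55.845 g → 36.81 wt%.
Fe in (Mg_0.49Fe_0.51)CaSi_2O_6: molar mass 232.632 g/mol; 0.51×55.845 = 28.481 g → 12.24 wt%.
Difference = 36.81 − 12.24 = 24.57 percentage points.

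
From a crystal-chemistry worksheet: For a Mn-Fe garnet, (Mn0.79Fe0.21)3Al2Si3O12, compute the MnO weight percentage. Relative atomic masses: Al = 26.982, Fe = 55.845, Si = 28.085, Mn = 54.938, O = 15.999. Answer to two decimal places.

M((Mn0.79Fe0.21)3Al2Si3O12) = 495.592 g/mol; M(MnO) = 70.937 g/mol.
Moles MnO per formula unit = 2.37 Mn ÷ 1 = 2.3700.
MnO fraction = (2.3700 × 70.937) / 495.592 = 168.121/495.592 = 0.3392.

33.92 wt%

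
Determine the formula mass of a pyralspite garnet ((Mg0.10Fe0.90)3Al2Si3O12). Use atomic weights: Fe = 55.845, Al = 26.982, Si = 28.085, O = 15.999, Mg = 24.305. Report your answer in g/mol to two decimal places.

M = 0.30*24.305 + 2.70*55.845 + 2*26.982 + 3*28.085 + 12*15.999

488.28 g/mol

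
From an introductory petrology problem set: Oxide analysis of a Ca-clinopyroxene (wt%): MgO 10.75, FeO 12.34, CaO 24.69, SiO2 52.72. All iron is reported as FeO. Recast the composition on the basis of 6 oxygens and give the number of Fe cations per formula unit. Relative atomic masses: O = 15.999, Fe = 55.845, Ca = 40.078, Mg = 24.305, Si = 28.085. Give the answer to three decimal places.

0.391 Fe apfu

10.75 wt% MgO ÷ 40.304 g/mol = 0.26672 mol, giving 0.26672 Mg and 0.26672 O.
12.34 wt% FeO ÷ 71.844 g/mol = 0.17176 mol, giving 0.17176 Fe and 0.17176 O.
24.69 wt% CaO ÷ 56.077 g/mol = 0.44029 mol, giving 0.44029 Ca and 0.44029 O.
52.72 wt% SiO2 ÷ 60.083 g/mol = 0.87745 mol, giving 0.87745 Si and 1.75490 O.
Oxygen sums to 2.63367; scaling by 6/2.63367 = 2.27819 puts the formula on 6 O.
Fe: 0.17176 × 2.27819 = 0.391 atoms per formula unit.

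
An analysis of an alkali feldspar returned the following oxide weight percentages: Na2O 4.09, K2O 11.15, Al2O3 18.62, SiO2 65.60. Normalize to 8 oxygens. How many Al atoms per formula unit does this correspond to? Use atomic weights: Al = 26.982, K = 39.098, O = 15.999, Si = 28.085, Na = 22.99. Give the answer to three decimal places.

1.002 Al apfu

Na2O (M=61.979): mol = 0.06599; Na = 0.13198, O = 0.06599.
K2O (M=94.195): mol = 0.11837; K = 0.23674, O = 0.11837.
Al2O3 (M=101.961): mol = 0.18262; Al = 0.36524, O = 0.54786.
SiO2 (M=60.083): mol = 1.09182; Si = 1.09182, O = 2.18364.
ΣO = 2.91586; factor = 8/ΣO = 2.74362.
Al apfu = 0.36524 × 2.74362 = 1.002.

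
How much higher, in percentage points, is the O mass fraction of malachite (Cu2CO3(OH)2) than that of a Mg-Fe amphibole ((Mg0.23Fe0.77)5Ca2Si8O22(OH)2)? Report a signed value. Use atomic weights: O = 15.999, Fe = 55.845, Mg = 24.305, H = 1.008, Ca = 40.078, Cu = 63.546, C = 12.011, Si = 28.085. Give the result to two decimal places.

O in Cu2CO3(OH)2: molar mass 221.114 g/mol; 5×15.999 = 79.995 g → 36.18 wt%.
O in (Mg0.23Fe0.77)5Ca2Si8O22(OH)2: molar mass 933.782 g/mol; 24×15.999 = 383.976 g → 41.12 wt%.
Difference = 36.18 − 41.12 = -4.94 percentage points.

-4.94 percentage points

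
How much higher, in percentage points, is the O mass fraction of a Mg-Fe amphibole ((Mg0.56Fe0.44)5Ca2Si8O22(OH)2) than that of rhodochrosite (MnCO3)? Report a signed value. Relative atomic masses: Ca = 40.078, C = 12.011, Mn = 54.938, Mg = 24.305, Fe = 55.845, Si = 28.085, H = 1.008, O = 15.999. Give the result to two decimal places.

First mineral: 383.976 g O in 881.741 g formula = 43.55 wt% O.
Second mineral: 47.997 g O in 114.946 g formula = 41.76 wt% O.
43.55% − 41.76% gives a difference of 1.79 percentage points.

1.79 percentage points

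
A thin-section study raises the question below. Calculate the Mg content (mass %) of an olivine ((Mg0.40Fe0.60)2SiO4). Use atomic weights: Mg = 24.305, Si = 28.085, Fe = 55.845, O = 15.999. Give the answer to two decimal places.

10.89 mass %

Formula mass = 0.80*24.305 + 1.20*55.845 + 1*28.085 + 4*15.999 = 178.539 g/mol, of which 19.444 g is Mg.
So Mg makes up 19.444/178.539 = 0.1089 of the mass, i.e. 10.89%.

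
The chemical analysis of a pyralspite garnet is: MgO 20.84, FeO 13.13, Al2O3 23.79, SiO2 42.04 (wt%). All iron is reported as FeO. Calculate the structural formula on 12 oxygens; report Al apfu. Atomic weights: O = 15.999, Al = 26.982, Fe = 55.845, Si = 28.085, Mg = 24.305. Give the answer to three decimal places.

2.000 Al apfu

20.84 wt% MgO ÷ 40.304 g/mol = 0.51707 mol, giving 0.51707 Mg and 0.51707 O.
13.13 wt% FeO ÷ 71.844 g/mol = 0.18276 mol, giving 0.18276 Fe and 0.18276 O.
23.79 wt% Al2O3 ÷ 101.961 g/mol = 0.23332 mol, giving 0.46664 Al and 0.69996 O.
42.04 wt% SiO2 ÷ 60.083 g/mol = 0.69970 mol, giving 0.69970 Si and 1.39940 O.
Oxygen sums to 2.79919; scaling by 12/2.79919 = 4.28695 puts the formula on 12 O.
Al: 0.46664 × 4.28695 = 2.000 atoms per formula unit.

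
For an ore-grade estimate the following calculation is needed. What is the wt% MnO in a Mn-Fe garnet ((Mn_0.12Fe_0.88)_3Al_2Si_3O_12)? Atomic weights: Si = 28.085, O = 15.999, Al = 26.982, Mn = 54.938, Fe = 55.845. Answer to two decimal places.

M((Mn_0.12Fe_0.88)_3Al_2Si_3O_12) = 497.415 g/mol; M(MnO) = 70.937 g/mol.
Moles MnO per formula unit = 0.36 Mn ÷ 1 = 0.3600.
MnO fraction = (0.3600 × 70.937) / 497.415 = 25.537/497.415 = 0.0513.

5.13 wt%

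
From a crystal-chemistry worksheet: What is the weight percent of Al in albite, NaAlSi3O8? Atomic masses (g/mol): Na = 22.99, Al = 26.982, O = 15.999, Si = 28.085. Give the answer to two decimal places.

10.29 mass %

Formula mass = 1×22.99 + 1×26.982 + 3×28.085 + 8×15.999 = 262.219 g/mol, of which 26.982 g is Al.
So Al makes up 26.982/262.219 = 0.1029 of the mass, i.e. 10.29%.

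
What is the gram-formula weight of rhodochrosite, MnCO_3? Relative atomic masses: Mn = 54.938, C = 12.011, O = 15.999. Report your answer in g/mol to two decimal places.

Mn: 1 × 54.938 = 54.9380
C: 1 × 12.011 = 12.0110
O: 3 × 15.999 = 47.9970
Summing the contributions gives the formula mass.

114.95 g/mol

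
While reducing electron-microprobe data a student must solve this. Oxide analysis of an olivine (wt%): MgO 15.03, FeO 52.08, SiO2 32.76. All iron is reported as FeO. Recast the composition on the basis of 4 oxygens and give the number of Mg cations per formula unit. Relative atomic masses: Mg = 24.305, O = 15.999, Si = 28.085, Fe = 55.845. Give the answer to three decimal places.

0.682 Mg apfu

MgO: 15.03/40.304 = 0.37292 mol → 0.37292 mol Mg, 0.37292 mol O.
FeO: 52.08/71.844 = 0.72490 mol → 0.72490 mol Fe, 0.72490 mol O.
SiO2: 32.76/60.083 = 0.54525 mol → 0.54525 mol Si, 1.09050 mol O.
Total oxygen = 2.18832 mol. Normalization factor = 4/2.18832 = 1.82789.
Mg per 4 O = 0.37292 × 1.82789 = 0.682.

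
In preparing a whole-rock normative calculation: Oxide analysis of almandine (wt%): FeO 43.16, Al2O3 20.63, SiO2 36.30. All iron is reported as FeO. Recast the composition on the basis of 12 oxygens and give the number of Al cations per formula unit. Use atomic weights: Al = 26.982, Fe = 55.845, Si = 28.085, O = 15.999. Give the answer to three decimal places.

2.010 Al apfu

FeO (M=71.844): mol = 0.60075; Fe = 0.60075, O = 0.60075.
Al2O3 (M=101.961): mol = 0.20233; Al = 0.40466, O = 0.60699.
SiO2 (M=60.083): mol = 0.60416; Si = 0.60416, O = 1.20832.
ΣO = 2.41606; factor = 12/ΣO = 4.96676.
Al apfu = 0.40466 × 4.96676 = 2.010.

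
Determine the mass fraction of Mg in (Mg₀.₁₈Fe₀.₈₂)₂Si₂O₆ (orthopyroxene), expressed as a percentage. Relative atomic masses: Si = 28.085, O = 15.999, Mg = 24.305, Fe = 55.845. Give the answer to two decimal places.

3.47 weight percent

Molar mass of (Mg₀.₁₈Fe₀.₈₂)₂Si₂O₆: 0.36×24.305 + 1.64×55.845 + 2×28.085 + 6×15.999 = 252.500 g/mol.
Mass of Mg per formula unit: 0.36 × 24.305 = 8.750 g.
Weight fraction Mg = 8.750 / 252.500 = 0.0347.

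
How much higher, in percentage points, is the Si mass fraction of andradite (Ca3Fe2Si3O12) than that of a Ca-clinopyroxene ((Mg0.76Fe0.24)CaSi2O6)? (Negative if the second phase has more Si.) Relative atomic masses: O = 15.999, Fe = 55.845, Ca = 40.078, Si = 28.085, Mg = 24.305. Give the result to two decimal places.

-8.48 percentage points

Si in Ca3Fe2Si3O12: molar mass 508.167 g/mol; 3×28.085 = 84.255 g → 16.58 wt%.
Si in (Mg0.76Fe0.24)CaSi2O6: molar mass 224.117 g/mol; 2×28.085 = 56.170 g → 25.06 wt%.
Difference = 16.58 − 25.06 = -8.48 percentage points.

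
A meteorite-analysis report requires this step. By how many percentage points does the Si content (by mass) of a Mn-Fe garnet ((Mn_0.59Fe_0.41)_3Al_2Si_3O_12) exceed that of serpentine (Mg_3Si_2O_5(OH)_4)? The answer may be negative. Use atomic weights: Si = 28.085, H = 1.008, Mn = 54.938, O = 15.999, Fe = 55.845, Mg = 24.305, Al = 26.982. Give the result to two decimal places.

-3.29 percentage points

M((Mn_0.59Fe_0.41)_3Al_2Si_3O_12) = 496.137 g/mol, so wt% Si = 84.255/496.137 × 100 = 16.98%.
M(Mg_3Si_2O_5(OH)_4) = 277.108 g/mol, so wt% Si = 56.170/277.108 × 100 = 20.27%.
16.98 − 20.27 = -3.29 pp.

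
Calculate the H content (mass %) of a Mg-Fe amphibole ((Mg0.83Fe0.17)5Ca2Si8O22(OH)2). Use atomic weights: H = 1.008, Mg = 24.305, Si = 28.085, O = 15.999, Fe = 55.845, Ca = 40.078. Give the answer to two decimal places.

0.24 mass %

M((Mg0.83Fe0.17)5Ca2Si8O22(OH)2) = 839.162 g/mol.
H contributes 2 × 1.008 = 2.016 g per mole.
2.016/839.162 = 0.0024 → 0.24%.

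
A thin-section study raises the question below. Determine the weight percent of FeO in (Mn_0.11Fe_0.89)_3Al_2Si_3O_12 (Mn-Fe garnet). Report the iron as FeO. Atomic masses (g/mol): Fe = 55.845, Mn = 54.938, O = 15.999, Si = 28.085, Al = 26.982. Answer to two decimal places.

Molar mass of (Mn_0.11Fe_0.89)_3Al_2Si_3O_12 = 0.33·54.938 + 2.67·55.845 + 2·26.982 + 3·28.085 + 12·15.999 = 497.443 g/mol.
Each formula unit contains 2.67 Fe, equivalent to 2.67/1 = 2.6700 mol FeO.
M(FeO) = 1×55.845 + 1×15.999 = 71.844 g/mol.
Mass of FeO per formula unit = 2.6700 × 71.844 = 191.823 g.
FeO wt% = 191.823 / 497.443 × 100 = 38.56%.

38.56 wt%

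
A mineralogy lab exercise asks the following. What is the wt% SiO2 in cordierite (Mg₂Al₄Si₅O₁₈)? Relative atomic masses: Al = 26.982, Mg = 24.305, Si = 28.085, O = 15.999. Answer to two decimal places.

51.36 wt%

Molar mass of Mg₂Al₄Si₅O₁₈ = 2×24.305 + 4×26.982 + 5×28.085 + 18×15.999 = 584.945 g/mol.
Each formula unit contains 5 Si, equivalent to 5/1 = 5.0000 mol SiO2.
M(SiO2) = 1×28.085 + 2×15.999 = 60.083 g/mol.
Mass of SiO2 per formula unit = 5.0000 × 60.083 = 300.415 g.
SiO2 wt% = 300.415 / 584.945 × 100 = 51.36%.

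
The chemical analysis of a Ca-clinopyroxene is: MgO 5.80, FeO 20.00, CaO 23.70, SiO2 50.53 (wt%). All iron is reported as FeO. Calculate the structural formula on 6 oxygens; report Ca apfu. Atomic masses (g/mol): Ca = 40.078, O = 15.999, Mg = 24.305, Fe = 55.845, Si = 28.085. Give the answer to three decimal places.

1.004 Ca apfu

MgO (M=40.304): mol = 0.14391; Mg = 0.14391, O = 0.14391.
FeO (M=71.844): mol = 0.27838; Fe = 0.27838, O = 0.27838.
CaO (M=56.077): mol = 0.42263; Ca = 0.42263, O = 0.42263.
SiO2 (M=60.083): mol = 0.84100; Si = 0.84100, O = 1.68200.
ΣO = 2.52692; factor = 6/ΣO = 2.37443.
Ca apfu = 0.42263 × 2.37443 = 1.004.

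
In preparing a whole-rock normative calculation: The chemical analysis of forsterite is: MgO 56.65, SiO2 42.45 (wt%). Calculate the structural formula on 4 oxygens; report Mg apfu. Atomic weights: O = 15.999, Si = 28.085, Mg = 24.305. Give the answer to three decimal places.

1.995 Mg apfu

MgO: 56.65/40.304 = 1.40557 mol → 1.40557 mol Mg, 1.40557 mol O.
SiO2: 42.45/60.083 = 0.70652 mol → 0.70652 mol Si, 1.41304 mol O.
Total oxygen = 2.81861 mol. Normalization factor = 4/2.81861 = 1.41914.
Mg per 4 O = 1.40557 × 1.41914 = 1.995.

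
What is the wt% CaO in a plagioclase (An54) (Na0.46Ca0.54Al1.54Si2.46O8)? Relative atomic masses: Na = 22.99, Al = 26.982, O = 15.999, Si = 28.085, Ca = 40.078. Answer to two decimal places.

11.18 wt%

Formula mass = 270.851 g/mol.
0.54 Ca → 0.5400 mol CaO per formula unit; M(CaO) = 56.077, so CaO mass = 30.282 g.
30.282/270.851 × 100 = 11.18 wt%.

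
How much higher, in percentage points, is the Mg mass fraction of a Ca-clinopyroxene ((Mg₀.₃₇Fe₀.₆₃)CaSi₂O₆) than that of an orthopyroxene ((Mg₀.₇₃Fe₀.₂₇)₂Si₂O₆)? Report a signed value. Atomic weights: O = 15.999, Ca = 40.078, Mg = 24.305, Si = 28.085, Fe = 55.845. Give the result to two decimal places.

First mineral: 8.993 g Mg in 236.417 g formula = 3.80 wt% Mg.
Second mineral: 35.485 g Mg in 217.806 g formula = 16.29 wt% Mg.
3.80% − 16.29% gives a difference of -12.49 percentage points.

-12.49 percentage points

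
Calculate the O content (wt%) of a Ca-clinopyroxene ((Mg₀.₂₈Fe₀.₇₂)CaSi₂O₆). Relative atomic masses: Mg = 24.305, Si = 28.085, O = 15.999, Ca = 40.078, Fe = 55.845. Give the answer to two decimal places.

40.12 wt%

Molar mass of (Mg₀.₂₈Fe₀.₇₂)CaSi₂O₆: 0.28*24.305 + 0.72*55.845 + 1*40.078 + 2*28.085 + 6*15.999 = 239.256 g/mol.
Mass of O per formula unit: 6 × 15.999 = 95.994 g.
Weight fraction O = 95.994 / 239.256 = 0.4012.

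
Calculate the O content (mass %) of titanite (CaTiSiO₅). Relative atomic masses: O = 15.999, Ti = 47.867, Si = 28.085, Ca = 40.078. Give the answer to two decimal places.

40.81 mass %

Molar mass of CaTiSiO₅: 1·40.078 + 1·47.867 + 1·28.085 + 5·15.999 = 196.025 g/mol.
Mass of O per formula unit: 5 × 15.999 = 79.995 g.
Weight fraction O = 79.995 / 196.025 = 0.4081.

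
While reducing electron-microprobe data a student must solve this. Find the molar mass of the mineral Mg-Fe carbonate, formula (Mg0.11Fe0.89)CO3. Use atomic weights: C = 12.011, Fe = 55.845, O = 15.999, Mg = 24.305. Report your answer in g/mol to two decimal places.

M = 0.11·24.305 + 0.89·55.845 + 1·12.011 + 3·15.999

112.38 g/mol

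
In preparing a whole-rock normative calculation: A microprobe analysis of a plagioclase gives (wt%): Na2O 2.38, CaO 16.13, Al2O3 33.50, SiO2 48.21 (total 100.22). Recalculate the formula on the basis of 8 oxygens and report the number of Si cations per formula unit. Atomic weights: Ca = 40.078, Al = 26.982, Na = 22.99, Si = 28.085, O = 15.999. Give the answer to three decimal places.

2.201 Si apfu

Na2O (M=61.979): mol = 0.03840; Na = 0.07680, O = 0.03840.
CaO (M=56.077): mol = 0.28764; Ca = 0.28764, O = 0.28764.
Al2O3 (M=101.961): mol = 0.32856; Al = 0.65712, O = 0.98568.
SiO2 (M=60.083): mol = 0.80239; Si = 0.80239, O = 1.60478.
ΣO = 2.91650; factor = 8/ΣO = 2.74301.
Si apfu = 0.80239 × 2.74301 = 2.201.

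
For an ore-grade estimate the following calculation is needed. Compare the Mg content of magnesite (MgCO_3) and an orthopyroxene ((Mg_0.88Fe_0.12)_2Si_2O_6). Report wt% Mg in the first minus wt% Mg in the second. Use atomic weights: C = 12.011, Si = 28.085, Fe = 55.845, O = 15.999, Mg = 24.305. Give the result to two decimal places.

M(MgCO_3) = 84.313 g/mol, so wt% Mg = 24.305/84.313 × 100 = 28.83%.
M((Mg_0.88Fe_0.12)_2Si_2O_6) = 208.344 g/mol, so wt% Mg = 42.777/208.344 × 100 = 20.53%.
28.83 − 20.53 = 8.30 pp.

8.30 percentage points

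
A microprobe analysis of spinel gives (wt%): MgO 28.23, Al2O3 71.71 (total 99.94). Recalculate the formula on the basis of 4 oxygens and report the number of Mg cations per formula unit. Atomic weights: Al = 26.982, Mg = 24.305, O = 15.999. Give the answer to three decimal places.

0.997 Mg apfu

MgO: 28.23/40.304 = 0.70043 mol → 0.70043 mol Mg, 0.70043 mol O.
Al2O3: 71.71/101.961 = 0.70331 mol → 1.40662 mol Al, 2.10993 mol O.
Total oxygen = 2.81036 mol. Normalization factor = 4/2.81036 = 1.42331.
Mg per 4 O = 0.70043 × 1.42331 = 0.997.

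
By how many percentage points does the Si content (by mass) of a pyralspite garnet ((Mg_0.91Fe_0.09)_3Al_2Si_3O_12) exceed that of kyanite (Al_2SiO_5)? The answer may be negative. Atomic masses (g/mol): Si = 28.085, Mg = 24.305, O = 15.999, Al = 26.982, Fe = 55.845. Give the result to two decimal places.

M((Mg_0.91Fe_0.09)_3Al_2Si_3O_12) = 411.638 g/mol, so wt% Si = 84.255/411.638 × 100 = 20.47%.
M(Al_2SiO_5) = 162.044 g/mol, so wt% Si = 28.085/162.044 × 100 = 17.33%.
20.47 − 17.33 = 3.14 pp.

3.14 percentage points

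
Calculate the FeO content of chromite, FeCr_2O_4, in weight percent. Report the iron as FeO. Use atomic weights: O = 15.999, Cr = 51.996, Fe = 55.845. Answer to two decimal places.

Molar mass of FeCr_2O_4 = 1*55.845 + 2*51.996 + 4*15.999 = 223.833 g/mol.
Each formula unit contains 1 Fe, equivalent to 1/1 = 1.0000 mol FeO.
M(FeO) = 1×55.845 + 1×15.999 = 71.844 g/mol.
Mass of FeO per formula unit = 1.0000 × 71.844 = 71.844 g.
FeO wt% = 71.844 / 223.833 × 100 = 32.10%.

32.10 wt%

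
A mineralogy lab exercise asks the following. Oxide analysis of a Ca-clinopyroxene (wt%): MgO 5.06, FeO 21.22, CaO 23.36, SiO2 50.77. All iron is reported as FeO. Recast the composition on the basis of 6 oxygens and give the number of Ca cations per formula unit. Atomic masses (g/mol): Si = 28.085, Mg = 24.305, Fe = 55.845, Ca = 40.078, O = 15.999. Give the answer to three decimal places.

0.989 Ca apfu

5.06 wt% MgO ÷ 40.304 g/mol = 0.12555 mol, giving 0.12555 Mg and 0.12555 O.
21.22 wt% FeO ÷ 71.844 g/mol = 0.29536 mol, giving 0.29536 Fe and 0.29536 O.
23.36 wt% CaO ÷ 56.077 g/mol = 0.41657 mol, giving 0.41657 Ca and 0.41657 O.
50.77 wt% SiO2 ÷ 60.083 g/mol = 0.84500 mol, giving 0.84500 Si and 1.69000 O.
Oxygen sums to 2.52748; scaling by 6/2.52748 = 2.37391 puts the formula on 6 O.
Ca: 0.41657 × 2.37391 = 0.989 atoms per formula unit.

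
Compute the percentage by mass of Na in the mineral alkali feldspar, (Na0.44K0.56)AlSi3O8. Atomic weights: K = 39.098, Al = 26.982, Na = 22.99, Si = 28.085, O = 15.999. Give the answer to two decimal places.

Formula mass = 0.44*22.99 + 0.56*39.098 + 1*26.982 + 3*28.085 + 8*15.999 = 271.239 g/mol, of which 10.116 g is Na.
So Na makes up 10.116/271.239 = 0.0373 of the mass, i.e. 3.73%.

3.73 weight percent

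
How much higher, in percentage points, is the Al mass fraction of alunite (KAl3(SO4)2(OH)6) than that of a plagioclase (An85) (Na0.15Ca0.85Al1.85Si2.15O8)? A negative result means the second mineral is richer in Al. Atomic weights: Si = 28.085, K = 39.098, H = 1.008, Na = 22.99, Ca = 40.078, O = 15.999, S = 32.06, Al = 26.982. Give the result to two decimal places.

M(KAl3(SO4)2(OH)6) = 414.198 g/mol, so wt% Al = 80.946/414.198 × 100 = 19.54%.
M(Na0.15Ca0.85Al1.85Si2.15O8) = 275.806 g/mol, so wt% Al = 49.917/275.806 × 100 = 18.10%.
19.54 − 18.10 = 1.44 pp.

1.44 percentage points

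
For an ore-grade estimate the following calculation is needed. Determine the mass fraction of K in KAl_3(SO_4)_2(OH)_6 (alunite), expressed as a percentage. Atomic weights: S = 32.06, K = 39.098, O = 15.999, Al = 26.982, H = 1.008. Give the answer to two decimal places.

9.44 mass %

Formula mass = 1×39.098 + 3×26.982 + 2×32.06 + 14×15.999 + 6×1.008 = 414.198 g/mol, of which 39.098 g is K.
So K makes up 39.098/414.198 = 0.0944 of the mass, i.e. 9.44%.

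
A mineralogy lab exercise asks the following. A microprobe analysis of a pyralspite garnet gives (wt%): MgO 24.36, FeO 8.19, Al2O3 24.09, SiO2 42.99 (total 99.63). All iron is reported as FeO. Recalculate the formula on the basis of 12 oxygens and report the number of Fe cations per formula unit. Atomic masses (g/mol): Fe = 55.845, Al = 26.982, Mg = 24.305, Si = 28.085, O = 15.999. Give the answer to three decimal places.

0.479 Fe apfu

MgO (M=40.304): mol = 0.60441; Mg = 0.60441, O = 0.60441.
FeO (M=71.844): mol = 0.11400; Fe = 0.11400, O = 0.11400.
Al2O3 (M=101.961): mol = 0.23627; Al = 0.47254, O = 0.70881.
SiO2 (M=60.083): mol = 0.71551; Si = 0.71551, O = 1.43102.
ΣO = 2.85824; factor = 12/ΣO = 4.19839.
Fe apfu = 0.11400 × 4.19839 = 0.479.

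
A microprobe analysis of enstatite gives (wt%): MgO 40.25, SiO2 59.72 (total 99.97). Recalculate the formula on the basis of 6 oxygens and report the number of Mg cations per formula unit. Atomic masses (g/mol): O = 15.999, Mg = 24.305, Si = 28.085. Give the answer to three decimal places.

40.25 wt% MgO ÷ 40.304 g/mol = 0.99866 mol, giving 0.99866 Mg and 0.99866 O.
59.72 wt% SiO2 ÷ 60.083 g/mol = 0.99396 mol, giving 0.99396 Si and 1.98792 O.
Oxygen sums to 2.98658; scaling by 6/2.98658 = 2.00899 puts the formula on 6 O.
Mg: 0.99866 × 2.00899 = 2.006 atoms per formula unit.

2.006 Mg apfu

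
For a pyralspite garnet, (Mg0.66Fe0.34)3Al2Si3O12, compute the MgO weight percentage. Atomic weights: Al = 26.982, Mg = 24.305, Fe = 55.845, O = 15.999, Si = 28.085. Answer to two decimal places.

18.33 wt%

M((Mg0.66Fe0.34)3Al2Si3O12) = 435.293 g/mol; M(MgO) = 40.304 g/mol.
Moles MgO per formula unit = 1.98 Mg ÷ 1 = 1.9800.
MgO fraction = (1.9800 × 40.304) / 435.293 = 79.802/435.293 = 0.1833.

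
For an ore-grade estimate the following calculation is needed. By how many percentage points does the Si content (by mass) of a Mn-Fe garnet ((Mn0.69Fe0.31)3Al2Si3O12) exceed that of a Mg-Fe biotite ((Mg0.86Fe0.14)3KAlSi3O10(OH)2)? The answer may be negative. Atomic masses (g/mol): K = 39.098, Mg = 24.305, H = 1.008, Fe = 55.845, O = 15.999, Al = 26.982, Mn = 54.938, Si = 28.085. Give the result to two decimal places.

-2.58 percentage points

Si in (Mn0.69Fe0.31)3Al2Si3O12: molar mass 495.865 g/mol; 3×28.085 = 84.255 g → 16.99 wt%.
Si in (Mg0.86Fe0.14)3KAlSi3O10(OH)2: molar mass 430.501 g/mol; 3×28.085 = 84.255 g → 19.57 wt%.
Difference = 16.99 − 19.57 = -2.58 percentage points.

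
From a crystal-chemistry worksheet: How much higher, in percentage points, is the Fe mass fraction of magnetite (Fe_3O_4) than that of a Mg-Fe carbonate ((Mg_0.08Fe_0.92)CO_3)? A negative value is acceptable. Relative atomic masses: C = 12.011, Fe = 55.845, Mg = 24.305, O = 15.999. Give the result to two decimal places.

Fe in Fe_3O_4: molar mass 231.531 g/mol; 3×55.845 = 167.535 g → 72.36 wt%.
Fe in (Mg_0.08Fe_0.92)CO_3: molar mass 113.330 g/mol; 0.92×55.845 = 51.377 g → 45.33 wt%.
Difference = 72.36 − 45.33 = 27.03 percentage points.

27.03 percentage points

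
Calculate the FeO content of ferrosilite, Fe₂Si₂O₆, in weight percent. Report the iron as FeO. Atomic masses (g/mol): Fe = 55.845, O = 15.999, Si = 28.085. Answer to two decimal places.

54.46 wt%

Formula mass = 263.854 g/mol.
2 Fe → 2.0000 mol FeO per formula unit; M(FeO) = 71.844, so FeO mass = 143.688 g.
143.688/263.854 × 100 = 54.46 wt%.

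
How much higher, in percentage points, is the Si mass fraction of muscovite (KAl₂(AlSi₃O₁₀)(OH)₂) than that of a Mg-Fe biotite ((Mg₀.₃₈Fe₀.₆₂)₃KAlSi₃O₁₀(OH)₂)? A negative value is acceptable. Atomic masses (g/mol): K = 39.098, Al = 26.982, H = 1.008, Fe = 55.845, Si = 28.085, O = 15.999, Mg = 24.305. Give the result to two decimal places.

Si in KAl₂(AlSi₃O₁₀)(OH)₂: molar mass 398.303 g/mol; 3×28.085 = 84.255 g → 21.15 wt%.
Si in (Mg₀.₃₈Fe₀.₆₂)₃KAlSi₃O₁₀(OH)₂: molar mass 475.918 g/mol; 3×28.085 = 84.255 g → 17.70 wt%.
Difference = 21.15 − 17.70 = 3.45 percentage points.

3.45 percentage points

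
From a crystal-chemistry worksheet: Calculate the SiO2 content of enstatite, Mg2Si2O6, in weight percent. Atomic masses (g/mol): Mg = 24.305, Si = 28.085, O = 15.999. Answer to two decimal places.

59.85 wt%

Molar mass of Mg2Si2O6 = 2*24.305 + 2*28.085 + 6*15.999 = 200.774 g/mol.
Each formula unit contains 2 Si, equivalent to 2/1 = 2.0000 mol SiO2.
M(SiO2) = 1×28.085 + 2×15.999 = 60.083 g/mol.
Mass of SiO2 per formula unit = 2.0000 × 60.083 = 120.166 g.
SiO2 wt% = 120.166 / 200.774 × 100 = 59.85%.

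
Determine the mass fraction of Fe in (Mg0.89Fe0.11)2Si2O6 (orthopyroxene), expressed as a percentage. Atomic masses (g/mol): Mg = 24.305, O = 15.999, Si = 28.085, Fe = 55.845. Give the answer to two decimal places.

5.91 weight percent

Formula mass = 1.78×24.305 + 0.22×55.845 + 2×28.085 + 6×15.999 = 207.713 g/mol, of which 12.286 g is Fe.
So Fe makes up 12.286/207.713 = 0.0591 of the mass, i.e. 5.91%.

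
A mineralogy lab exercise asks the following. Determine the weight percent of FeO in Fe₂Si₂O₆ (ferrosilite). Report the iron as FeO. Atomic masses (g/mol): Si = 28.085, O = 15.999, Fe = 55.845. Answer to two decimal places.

54.46 wt%

M(Fe₂Si₂O₆) = 263.854 g/mol; M(FeO) = 71.844 g/mol.
Moles FeO per formula unit = 2 Fe ÷ 1 = 2.0000.
FeO fraction = (2.0000 × 71.844) / 263.854 = 143.688/263.854 = 0.5446.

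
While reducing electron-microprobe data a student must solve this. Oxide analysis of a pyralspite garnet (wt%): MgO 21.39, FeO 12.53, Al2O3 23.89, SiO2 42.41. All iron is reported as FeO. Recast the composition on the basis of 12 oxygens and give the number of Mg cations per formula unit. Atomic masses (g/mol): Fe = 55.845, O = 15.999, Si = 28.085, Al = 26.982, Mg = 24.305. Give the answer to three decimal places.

MgO: 21.39/40.304 = 0.53072 mol → 0.53072 mol Mg, 0.53072 mol O.
FeO: 12.53/71.844 = 0.17441 mol → 0.17441 mol Fe, 0.17441 mol O.
Al2O3: 23.89/101.961 = 0.23431 mol → 0.46862 mol Al, 0.70293 mol O.
SiO2: 42.41/60.083 = 0.70586 mol → 0.70586 mol Si, 1.41172 mol O.
Total oxygen = 2.81978 mol. Normalization factor = 12/2.81978 = 4.25565.
Mg per 12 O = 0.53072 × 4.25565 = 2.259.

2.259 Mg apfu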